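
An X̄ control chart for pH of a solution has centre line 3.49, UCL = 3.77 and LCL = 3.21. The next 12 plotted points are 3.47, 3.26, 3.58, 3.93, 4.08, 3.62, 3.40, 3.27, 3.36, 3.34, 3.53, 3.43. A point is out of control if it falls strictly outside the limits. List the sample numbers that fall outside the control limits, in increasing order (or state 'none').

Compare each point to [3.21, 3.77]: sample 4 = 3.93 > UCL; sample 5 = 4.08 > UCL.

4, 5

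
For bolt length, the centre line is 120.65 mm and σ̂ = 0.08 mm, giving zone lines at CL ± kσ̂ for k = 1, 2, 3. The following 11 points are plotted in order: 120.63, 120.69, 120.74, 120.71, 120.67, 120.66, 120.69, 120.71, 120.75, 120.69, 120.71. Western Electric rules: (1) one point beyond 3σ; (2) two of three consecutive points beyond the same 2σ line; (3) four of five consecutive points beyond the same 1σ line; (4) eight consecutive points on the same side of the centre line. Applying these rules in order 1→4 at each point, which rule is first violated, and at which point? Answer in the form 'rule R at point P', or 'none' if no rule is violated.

rule 4 at point 9

Zone of each point (C = within 1σ̂, B = 1σ̂–2σ̂, A = 2σ̂–3σ̂, * = beyond 3σ̂; sign = side of CL): 1:-C, 2:+C, 3:+B, 4:+C, 5:+C, 6:+C, 7:+C, 8:+C, 9:+B, 10:+C, 11:+C
Rule 4 (eight consecutive points on the same side of the centre line) is satisfied at point 9.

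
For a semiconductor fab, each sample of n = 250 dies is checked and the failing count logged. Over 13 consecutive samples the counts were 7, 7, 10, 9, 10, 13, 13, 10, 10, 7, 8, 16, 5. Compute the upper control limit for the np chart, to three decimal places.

18.737

p̄ = Σdᵢ / (k·n) = 125 / (13 × 250) = 0.03846
UCL = np̄ + 3·√(np̄(1−p̄)) = 9.6154 + 3 × √(9.6154×0.96154) = 9.6154 + 3 × 3.0407 = 18.7373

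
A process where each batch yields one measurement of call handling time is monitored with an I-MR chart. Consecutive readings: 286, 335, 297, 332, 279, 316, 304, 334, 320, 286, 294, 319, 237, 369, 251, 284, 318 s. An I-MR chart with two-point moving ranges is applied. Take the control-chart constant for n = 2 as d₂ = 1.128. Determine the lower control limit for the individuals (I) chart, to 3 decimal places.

181.580

X̄ = (286 + 335 + 297 + 332 + 279 + 316 + 304 + 334 + 320 + 286 + 294 + 319 + 237 + 369 + 251 + 284 + 318) / 17 = 303.5882
Moving ranges: 49, 38, 35, 53, 37, 12, 30, 14, 34, 8, 25, 82, 132, 118, 33, 34; M̄R̄ = 734.0000 / 16 = 45.8750
LCL = X̄ − 3·M̄R̄/d₂ = 303.5882 − 3 × 45.8750 / 1.128 = 181.5803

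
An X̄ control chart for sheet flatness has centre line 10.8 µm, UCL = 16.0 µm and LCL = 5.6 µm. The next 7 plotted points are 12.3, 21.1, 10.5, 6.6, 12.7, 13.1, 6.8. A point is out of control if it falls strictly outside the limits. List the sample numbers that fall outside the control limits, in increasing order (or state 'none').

2

Compare each point to [5.6, 16.0]: sample 2 = 21.1 > UCL.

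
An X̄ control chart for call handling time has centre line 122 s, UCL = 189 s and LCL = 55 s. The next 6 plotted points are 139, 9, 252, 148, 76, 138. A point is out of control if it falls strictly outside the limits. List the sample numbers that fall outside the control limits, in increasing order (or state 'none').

2, 3

Compare each point to [55, 189]: sample 2 = 9 < LCL; sample 3 = 252 > UCL.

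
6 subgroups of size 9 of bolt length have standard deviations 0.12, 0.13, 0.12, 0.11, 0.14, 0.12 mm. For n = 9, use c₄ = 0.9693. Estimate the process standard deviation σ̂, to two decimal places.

s̄ = (0.12 + 0.13 + 0.12 + 0.11 + 0.14 + 0.12) / 6 = 0.1233
σ̂ = s̄ / c₄ = 0.1233 / 0.9693 = 0.1272

0.13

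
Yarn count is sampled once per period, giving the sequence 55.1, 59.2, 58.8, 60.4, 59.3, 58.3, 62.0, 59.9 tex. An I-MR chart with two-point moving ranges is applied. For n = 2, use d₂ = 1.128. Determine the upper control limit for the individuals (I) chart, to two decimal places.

X̄ = (55.1 + 59.2 + 58.8 + 60.4 + 59.3 + 58.3 + 62.0 + 59.9) / 8 = 59.1250
Moving ranges: 4.1, 0.4, 1.6, 1.1, 1.0, 3.7, 2.1; M̄R̄ = 14.0000 / 7 = 2.0000
UCL = X̄ + 3·M̄R̄/d₂ = 59.1250 + 3 × 2.0000 / 1.128 = 64.4441

64.44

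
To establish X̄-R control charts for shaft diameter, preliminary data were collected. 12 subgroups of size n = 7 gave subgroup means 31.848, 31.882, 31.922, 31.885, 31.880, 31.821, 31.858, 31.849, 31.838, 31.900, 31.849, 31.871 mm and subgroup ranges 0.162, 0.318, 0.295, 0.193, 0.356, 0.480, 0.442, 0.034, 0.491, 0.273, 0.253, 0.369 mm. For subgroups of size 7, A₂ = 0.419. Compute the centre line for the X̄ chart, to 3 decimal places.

31.867

X̄̄ = (31.848 + 31.882 + 31.922 + 31.885 + 31.880 + 31.821 + 31.858 + 31.849 + 31.838 + 31.900 + 31.849 + 31.871) / 12 = 382.4030 / 12 = 31.8669
CL = X̄̄ = 31.8669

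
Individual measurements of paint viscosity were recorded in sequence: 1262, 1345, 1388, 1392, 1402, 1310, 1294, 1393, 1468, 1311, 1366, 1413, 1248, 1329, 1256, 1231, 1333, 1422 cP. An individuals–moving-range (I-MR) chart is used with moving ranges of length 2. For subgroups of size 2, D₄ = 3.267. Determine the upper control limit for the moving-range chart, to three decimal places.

Moving ranges: 83, 43, 4, 10, 92, 16, 99, 75, 157, 55, 47, 165, 81, 73, 25, 102, 89; M̄R̄ = 1216.0000 / 17 = 71.5294
UCL_MR = D₄·M̄R̄ = 3.267 × 71.5294 = 233.6866

233.687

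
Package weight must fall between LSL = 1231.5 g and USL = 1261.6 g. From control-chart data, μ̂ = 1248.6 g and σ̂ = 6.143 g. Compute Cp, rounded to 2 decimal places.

Cp = (USL − LSL) / (6σ̂) = (1261.6 − 1231.5) / (6 × 6.143) = 30.1000 / 36.8580 = 0.8166

0.82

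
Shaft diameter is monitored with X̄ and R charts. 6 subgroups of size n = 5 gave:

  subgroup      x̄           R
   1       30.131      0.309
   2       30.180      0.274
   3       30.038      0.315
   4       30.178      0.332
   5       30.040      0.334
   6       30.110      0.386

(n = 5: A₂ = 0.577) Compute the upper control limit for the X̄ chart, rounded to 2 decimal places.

X̄̄ = (30.131 + 30.180 + 30.038 + 30.178 + 30.040 + 30.110) / 6 = 180.6770 / 6 = 30.1128
R̄ = (0.309 + 0.274 + 0.315 + 0.332 + 0.334 + 0.386) / 6 = 1.9500 / 6 = 0.3250
UCL = X̄̄ + A₂·R̄ = 30.1128 + 0.577 × 0.3250 = 30.3004

30.30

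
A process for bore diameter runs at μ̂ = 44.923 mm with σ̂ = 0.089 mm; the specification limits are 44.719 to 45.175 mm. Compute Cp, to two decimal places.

0.85

Cp = (USL − LSL) / (6σ̂) = (45.175 − 44.719) / (6 × 0.089) = 0.4560 / 0.5340 = 0.8539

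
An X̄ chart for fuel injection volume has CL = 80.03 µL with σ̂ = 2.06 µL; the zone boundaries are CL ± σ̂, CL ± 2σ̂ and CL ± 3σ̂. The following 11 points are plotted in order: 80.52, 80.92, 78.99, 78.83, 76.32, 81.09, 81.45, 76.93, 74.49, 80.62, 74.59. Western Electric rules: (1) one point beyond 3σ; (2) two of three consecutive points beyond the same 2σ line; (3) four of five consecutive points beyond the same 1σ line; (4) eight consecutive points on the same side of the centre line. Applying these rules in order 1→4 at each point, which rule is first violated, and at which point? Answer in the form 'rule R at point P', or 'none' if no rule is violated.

Zone of each point (C = within 1σ̂, B = 1σ̂–2σ̂, A = 2σ̂–3σ̂, * = beyond 3σ̂; sign = side of CL): 1:+C, 2:+C, 3:-C, 4:-C, 5:-B, 6:+C, 7:+C, 8:-B, 9:-A, 10:+C, 11:-A
Rule 2 (two of three consecutive points beyond the same 2σ limit) is satisfied at point 11.

rule 2 at point 11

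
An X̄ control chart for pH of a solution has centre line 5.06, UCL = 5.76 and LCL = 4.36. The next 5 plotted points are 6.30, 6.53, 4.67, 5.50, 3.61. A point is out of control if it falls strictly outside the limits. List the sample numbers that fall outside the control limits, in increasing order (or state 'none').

1, 2, 5

Compare each point to [4.36, 5.76]: sample 1 = 6.30 > UCL; sample 2 = 6.53 > UCL; sample 5 = 3.61 < LCL.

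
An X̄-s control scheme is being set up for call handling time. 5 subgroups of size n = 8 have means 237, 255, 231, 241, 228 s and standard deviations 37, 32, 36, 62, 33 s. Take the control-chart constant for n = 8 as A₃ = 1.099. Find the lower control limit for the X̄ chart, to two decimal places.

194.44

X̄̄ = (237 + 255 + 231 + 241 + 228) / 5 = 238.4000
s̄ = (37 + 32 + 36 + 62 + 33) / 5 = 40.0000
LCL = X̄̄ − A₃·s̄ = 238.4000 − 1.099 × 40.0000 = 194.4400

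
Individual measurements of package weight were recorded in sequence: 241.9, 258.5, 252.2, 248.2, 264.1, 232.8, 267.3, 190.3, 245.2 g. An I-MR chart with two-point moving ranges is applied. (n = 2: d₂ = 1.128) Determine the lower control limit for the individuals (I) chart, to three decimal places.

164.547

X̄ = (241.9 + 258.5 + 252.2 + 248.2 + 264.1 + 232.8 + 267.3 + 190.3 + 245.2) / 9 = 244.5000
Moving ranges: 16.6, 6.3, 4.0, 15.9, 31.3, 34.5, 77.0, 54.9; M̄R̄ = 240.5000 / 8 = 30.0625
LCL = X̄ − 3·M̄R̄/d₂ = 244.5000 − 3 × 30.0625 / 1.128 = 164.5465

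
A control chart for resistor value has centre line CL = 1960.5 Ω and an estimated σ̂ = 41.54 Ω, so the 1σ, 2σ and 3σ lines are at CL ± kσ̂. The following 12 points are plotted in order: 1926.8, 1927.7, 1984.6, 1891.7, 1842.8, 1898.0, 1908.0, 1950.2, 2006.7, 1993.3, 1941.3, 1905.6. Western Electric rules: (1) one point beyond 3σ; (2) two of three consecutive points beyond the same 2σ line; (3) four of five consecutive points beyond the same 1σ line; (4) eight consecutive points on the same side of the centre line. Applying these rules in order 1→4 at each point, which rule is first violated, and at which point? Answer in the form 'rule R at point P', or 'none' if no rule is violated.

rule 3 at point 7

Zone of each point (C = within 1σ̂, B = 1σ̂–2σ̂, A = 2σ̂–3σ̂, * = beyond 3σ̂; sign = side of CL): 1:-C, 2:-C, 3:+C, 4:-B, 5:-A, 6:-B, 7:-B, 8:-C, 9:+B, 10:+C, 11:-C, 12:-B
Rule 3 (four of five consecutive points beyond the same 1σ limit) is satisfied at point 7.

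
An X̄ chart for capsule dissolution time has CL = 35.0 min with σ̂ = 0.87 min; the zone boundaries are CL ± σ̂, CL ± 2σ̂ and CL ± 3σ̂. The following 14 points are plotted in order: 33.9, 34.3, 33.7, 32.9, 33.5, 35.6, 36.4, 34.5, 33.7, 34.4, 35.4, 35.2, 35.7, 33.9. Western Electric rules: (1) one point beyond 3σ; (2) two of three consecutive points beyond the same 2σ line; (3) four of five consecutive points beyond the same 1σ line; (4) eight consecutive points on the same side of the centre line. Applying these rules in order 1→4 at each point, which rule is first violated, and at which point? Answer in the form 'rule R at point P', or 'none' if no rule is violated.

rule 3 at point 5

Zone of each point (C = within 1σ̂, B = 1σ̂–2σ̂, A = 2σ̂–3σ̂, * = beyond 3σ̂; sign = side of CL): 1:-B, 2:-C, 3:-B, 4:-A, 5:-B, 6:+C, 7:+B, 8:-C, 9:-B, 10:-C, 11:+C, 12:+C, 13:+C, 14:-B
Rule 3 (four of five consecutive points beyond the same 1σ limit) is satisfied at point 5.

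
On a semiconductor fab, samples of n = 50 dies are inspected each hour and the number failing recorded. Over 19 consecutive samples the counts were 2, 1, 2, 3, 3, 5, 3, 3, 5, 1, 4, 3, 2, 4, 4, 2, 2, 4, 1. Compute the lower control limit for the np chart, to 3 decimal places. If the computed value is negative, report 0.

0.000

p̄ = Σdᵢ / (k·n) = 54 / (19 × 50) = 0.05684
LCL = np̄ − 3·√(np̄(1−p̄)) = 2.8421 − 3 × 1.6372 = -2.0696 → 0 (negative, so LCL = 0)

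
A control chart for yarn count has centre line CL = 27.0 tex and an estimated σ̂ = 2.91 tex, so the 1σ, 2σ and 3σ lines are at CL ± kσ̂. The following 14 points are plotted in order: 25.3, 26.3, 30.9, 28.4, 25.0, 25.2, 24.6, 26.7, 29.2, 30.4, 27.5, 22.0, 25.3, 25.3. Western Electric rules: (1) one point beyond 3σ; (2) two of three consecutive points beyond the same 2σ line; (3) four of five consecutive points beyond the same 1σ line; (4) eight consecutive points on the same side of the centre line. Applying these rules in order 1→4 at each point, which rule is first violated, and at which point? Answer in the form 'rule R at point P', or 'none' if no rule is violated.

Zone of each point (C = within 1σ̂, B = 1σ̂–2σ̂, A = 2σ̂–3σ̂, * = beyond 3σ̂; sign = side of CL): 1:-C, 2:-C, 3:+B, 4:+C, 5:-C, 6:-C, 7:-C, 8:-C, 9:+C, 10:+B, 11:+C, 12:-B, 13:-C, 14:-C
No rule fires across all 14 points.

none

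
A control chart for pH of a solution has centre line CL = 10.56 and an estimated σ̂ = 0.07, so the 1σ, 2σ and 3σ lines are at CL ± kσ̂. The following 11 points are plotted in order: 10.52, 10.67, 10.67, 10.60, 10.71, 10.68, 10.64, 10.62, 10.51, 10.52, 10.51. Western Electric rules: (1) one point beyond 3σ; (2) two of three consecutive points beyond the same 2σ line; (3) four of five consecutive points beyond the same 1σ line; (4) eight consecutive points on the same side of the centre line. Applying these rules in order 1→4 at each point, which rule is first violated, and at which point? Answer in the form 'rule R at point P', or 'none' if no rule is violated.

rule 3 at point 6

Zone of each point (C = within 1σ̂, B = 1σ̂–2σ̂, A = 2σ̂–3σ̂, * = beyond 3σ̂; sign = side of CL): 1:-C, 2:+B, 3:+B, 4:+C, 5:+A, 6:+B, 7:+B, 8:+C, 9:-C, 10:-C, 11:-C
Rule 3 (four of five consecutive points beyond the same 1σ limit) is satisfied at point 6.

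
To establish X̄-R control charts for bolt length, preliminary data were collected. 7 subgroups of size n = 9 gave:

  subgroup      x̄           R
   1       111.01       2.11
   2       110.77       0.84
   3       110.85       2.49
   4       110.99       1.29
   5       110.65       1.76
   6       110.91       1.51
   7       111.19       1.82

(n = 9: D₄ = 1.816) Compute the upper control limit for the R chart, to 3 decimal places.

3.066

R̄ = (2.11 + 0.84 + 2.49 + 1.29 + 1.76 + 1.51 + 1.82) / 7 = 11.8200 / 7 = 1.6886
UCL_R = D₄·R̄ = 1.816 × 1.6886 = 3.0664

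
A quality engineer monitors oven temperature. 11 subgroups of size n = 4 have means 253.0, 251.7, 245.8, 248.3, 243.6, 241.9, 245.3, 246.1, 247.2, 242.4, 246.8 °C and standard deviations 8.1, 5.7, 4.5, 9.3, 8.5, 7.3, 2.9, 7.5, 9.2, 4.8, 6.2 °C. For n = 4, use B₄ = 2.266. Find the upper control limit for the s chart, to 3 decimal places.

15.244

s̄ = (8.1 + 5.7 + 4.5 + 9.3 + 8.5 + 7.3 + 2.9 + 7.5 + 9.2 + 4.8 + 6.2) / 11 = 6.7273
UCL_s = B₄·s̄ = 2.266 × 6.7273 = 15.2440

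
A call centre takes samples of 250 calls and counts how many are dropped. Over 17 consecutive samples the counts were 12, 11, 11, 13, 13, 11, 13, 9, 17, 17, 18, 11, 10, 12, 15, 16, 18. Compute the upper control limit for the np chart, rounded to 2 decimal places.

p̄ = Σdᵢ / (k·n) = 227 / (17 × 250) = 0.05341
UCL = np̄ + 3·√(np̄(1−p̄)) = 13.3529 + 3 × √(13.3529×0.94659) = 13.3529 + 3 × 3.5552 = 24.0187

24.02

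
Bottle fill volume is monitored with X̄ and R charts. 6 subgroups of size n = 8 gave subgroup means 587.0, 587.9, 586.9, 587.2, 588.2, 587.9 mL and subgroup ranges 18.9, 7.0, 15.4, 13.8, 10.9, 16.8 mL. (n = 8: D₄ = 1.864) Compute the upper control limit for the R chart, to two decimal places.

25.72

R̄ = (18.9 + 7.0 + 15.4 + 13.8 + 10.9 + 16.8) / 6 = 82.8000 / 6 = 13.8000
UCL_R = D₄·R̄ = 1.864 × 13.8000 = 25.7232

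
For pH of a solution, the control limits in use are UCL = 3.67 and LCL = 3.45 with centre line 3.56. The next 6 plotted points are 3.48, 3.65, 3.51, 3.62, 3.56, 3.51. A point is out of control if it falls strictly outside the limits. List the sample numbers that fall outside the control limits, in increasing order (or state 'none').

none

All 6 points lie within [3.45, 3.67].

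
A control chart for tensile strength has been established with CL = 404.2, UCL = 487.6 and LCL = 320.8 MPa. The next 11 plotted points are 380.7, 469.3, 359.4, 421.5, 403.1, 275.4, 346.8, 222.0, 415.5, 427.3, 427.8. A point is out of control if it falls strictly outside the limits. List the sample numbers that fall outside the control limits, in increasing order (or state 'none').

6, 8

Compare each point to [320.8, 487.6]: sample 6 = 275.4 < LCL; sample 8 = 222.0 < LCL.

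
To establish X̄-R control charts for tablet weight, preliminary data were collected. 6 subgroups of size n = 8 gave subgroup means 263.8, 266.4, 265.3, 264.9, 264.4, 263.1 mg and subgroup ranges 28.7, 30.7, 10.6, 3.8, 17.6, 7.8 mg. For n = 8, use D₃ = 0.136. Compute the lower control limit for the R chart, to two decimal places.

2.25

R̄ = (28.7 + 30.7 + 10.6 + 3.8 + 17.6 + 7.8) / 6 = 99.2000 / 6 = 16.5333
LCL_R = D₃·R̄ = 0.136 × 16.5333 = 2.2485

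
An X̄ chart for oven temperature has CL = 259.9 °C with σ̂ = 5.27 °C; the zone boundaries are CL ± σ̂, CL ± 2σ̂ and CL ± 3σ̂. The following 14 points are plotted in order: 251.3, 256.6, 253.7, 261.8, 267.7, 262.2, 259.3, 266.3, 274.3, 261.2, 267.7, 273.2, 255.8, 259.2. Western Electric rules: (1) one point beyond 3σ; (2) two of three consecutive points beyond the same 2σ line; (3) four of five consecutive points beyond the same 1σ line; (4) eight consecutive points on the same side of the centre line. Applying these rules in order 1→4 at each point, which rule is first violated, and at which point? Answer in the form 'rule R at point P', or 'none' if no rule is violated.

Zone of each point (C = within 1σ̂, B = 1σ̂–2σ̂, A = 2σ̂–3σ̂, * = beyond 3σ̂; sign = side of CL): 1:-B, 2:-C, 3:-B, 4:+C, 5:+B, 6:+C, 7:-C, 8:+B, 9:+A, 10:+C, 11:+B, 12:+A, 13:-C, 14:-C
Rule 3 (four of five consecutive points beyond the same 1σ limit) is satisfied at point 12.

rule 3 at point 12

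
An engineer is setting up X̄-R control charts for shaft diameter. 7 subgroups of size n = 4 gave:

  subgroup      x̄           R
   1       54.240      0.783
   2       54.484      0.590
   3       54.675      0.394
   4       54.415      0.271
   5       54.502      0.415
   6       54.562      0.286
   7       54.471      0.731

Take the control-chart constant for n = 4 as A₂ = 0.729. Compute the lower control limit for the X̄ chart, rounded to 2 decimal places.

54.12

X̄̄ = (54.240 + 54.484 + 54.675 + 54.415 + 54.502 + 54.562 + 54.471) / 7 = 381.3490 / 7 = 54.4784
R̄ = (0.783 + 0.590 + 0.394 + 0.271 + 0.415 + 0.286 + 0.731) / 7 = 3.4700 / 7 = 0.4957
LCL = X̄̄ − A₂·R̄ = 54.4784 − 0.729 × 0.4957 = 54.1171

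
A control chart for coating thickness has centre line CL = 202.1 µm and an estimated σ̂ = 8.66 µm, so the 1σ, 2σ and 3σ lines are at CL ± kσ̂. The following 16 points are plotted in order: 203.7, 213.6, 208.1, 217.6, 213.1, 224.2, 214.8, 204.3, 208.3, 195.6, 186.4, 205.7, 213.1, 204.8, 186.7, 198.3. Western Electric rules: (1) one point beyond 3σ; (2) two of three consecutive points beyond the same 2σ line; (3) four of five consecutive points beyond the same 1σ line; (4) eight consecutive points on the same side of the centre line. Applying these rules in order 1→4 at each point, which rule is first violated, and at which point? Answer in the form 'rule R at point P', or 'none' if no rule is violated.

rule 3 at point 6

Zone of each point (C = within 1σ̂, B = 1σ̂–2σ̂, A = 2σ̂–3σ̂, * = beyond 3σ̂; sign = side of CL): 1:+C, 2:+B, 3:+C, 4:+B, 5:+B, 6:+A, 7:+B, 8:+C, 9:+C, 10:-C, 11:-B, 12:+C, 13:+B, 14:+C, 15:-B, 16:-C
Rule 3 (four of five consecutive points beyond the same 1σ limit) is satisfied at point 6.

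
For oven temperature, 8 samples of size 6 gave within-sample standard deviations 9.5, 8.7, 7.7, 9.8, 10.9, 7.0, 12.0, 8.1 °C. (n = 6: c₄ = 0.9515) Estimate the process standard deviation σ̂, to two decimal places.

9.68

s̄ = (9.5 + 8.7 + 7.7 + 9.8 + 10.9 + 7.0 + 12.0 + 8.1) / 8 = 9.2125
σ̂ = s̄ / c₄ = 9.2125 / 0.9515 = 9.6821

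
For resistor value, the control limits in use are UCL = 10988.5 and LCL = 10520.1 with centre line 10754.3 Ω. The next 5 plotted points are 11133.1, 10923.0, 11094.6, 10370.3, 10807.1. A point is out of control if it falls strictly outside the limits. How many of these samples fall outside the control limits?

3

Compare each point to [10520.1, 10988.5]: sample 1 = 11133.1 > UCL; sample 3 = 11094.6 > UCL; sample 4 = 10370.3 < LCL.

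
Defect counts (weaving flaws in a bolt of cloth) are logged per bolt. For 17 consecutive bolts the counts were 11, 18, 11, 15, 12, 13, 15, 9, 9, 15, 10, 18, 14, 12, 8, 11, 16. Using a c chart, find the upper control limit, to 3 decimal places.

c̄ = (11 + 18 + 11 + 15 + 12 + 13 + 15 + 9 + 9 + 15 + 10 + 18 + 14 + 12 + 8 + 11 + 16) / 17 = 217 / 17 = 12.7647
UCL = c̄ + 3√c̄ = 12.7647 + 3 × √12.7647 = 12.7647 + 3 × 3.5728 = 23.4830

23.483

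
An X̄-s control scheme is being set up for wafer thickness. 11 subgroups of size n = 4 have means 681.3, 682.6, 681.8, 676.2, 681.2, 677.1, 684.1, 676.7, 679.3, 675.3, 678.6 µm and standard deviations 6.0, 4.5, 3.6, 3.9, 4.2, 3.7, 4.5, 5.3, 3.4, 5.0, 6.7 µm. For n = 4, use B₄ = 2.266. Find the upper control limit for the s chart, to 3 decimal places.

s̄ = (6.0 + 4.5 + 3.6 + 3.9 + 4.2 + 3.7 + 4.5 + 5.3 + 3.4 + 5.0 + 6.7) / 11 = 4.6182
UCL_s = B₄·s̄ = 2.266 × 4.6182 = 10.4648

10.465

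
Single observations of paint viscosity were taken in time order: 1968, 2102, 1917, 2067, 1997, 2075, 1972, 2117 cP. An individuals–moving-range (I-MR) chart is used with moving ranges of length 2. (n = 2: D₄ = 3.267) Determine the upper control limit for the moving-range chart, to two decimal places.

403.71

Moving ranges: 134, 185, 150, 70, 78, 103, 145; M̄R̄ = 865.0000 / 7 = 123.5714
UCL_MR = D₄·M̄R̄ = 3.267 × 123.5714 = 403.7079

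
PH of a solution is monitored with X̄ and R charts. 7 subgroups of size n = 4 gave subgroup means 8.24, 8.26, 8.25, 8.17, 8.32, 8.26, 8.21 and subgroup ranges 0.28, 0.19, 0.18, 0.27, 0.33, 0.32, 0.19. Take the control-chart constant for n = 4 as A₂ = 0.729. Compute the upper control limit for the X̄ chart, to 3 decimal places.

X̄̄ = (8.24 + 8.26 + 8.25 + 8.17 + 8.32 + 8.26 + 8.21) / 7 = 57.7100 / 7 = 8.2443
R̄ = (0.28 + 0.19 + 0.18 + 0.27 + 0.33 + 0.32 + 0.19) / 7 = 1.7600 / 7 = 0.2514
UCL = X̄̄ + A₂·R̄ = 8.2443 + 0.729 × 0.2514 = 8.4276

8.428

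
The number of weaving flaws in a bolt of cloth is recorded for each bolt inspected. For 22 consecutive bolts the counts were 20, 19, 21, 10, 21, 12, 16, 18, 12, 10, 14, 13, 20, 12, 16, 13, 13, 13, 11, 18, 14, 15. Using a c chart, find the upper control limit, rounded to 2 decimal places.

c̄ = (20 + 19 + 21 + 10 + 21 + 12 + 16 + 18 + 12 + 10 + 14 + 13 + 20 + 12 + 16 + 13 + 13 + 13 + 11 + 18 + 14 + 15) / 22 = 331 / 22 = 15.0455
UCL = c̄ + 3√c̄ = 15.0455 + 3 × √15.0455 = 15.0455 + 3 × 3.8788 = 26.6820

26.68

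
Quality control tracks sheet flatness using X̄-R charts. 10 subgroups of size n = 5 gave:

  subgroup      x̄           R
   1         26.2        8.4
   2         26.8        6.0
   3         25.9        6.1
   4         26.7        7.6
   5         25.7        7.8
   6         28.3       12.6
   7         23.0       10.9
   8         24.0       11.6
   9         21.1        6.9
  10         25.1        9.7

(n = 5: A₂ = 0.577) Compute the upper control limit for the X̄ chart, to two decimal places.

30.33

X̄̄ = (26.2 + 26.8 + 25.9 + 26.7 + 25.7 + 28.3 + 23.0 + 24.0 + 21.1 + 25.1) / 10 = 252.8000 / 10 = 25.2800
R̄ = (8.4 + 6.0 + 6.1 + 7.6 + 7.8 + 12.6 + 10.9 + 11.6 + 6.9 + 9.7) / 10 = 87.6000 / 10 = 8.7600
UCL = X̄̄ + A₂·R̄ = 25.2800 + 0.577 × 8.7600 = 30.3345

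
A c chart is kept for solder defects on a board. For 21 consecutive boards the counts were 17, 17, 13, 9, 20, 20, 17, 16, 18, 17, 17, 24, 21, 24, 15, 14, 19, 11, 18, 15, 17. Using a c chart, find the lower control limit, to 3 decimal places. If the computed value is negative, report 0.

4.691

c̄ = (17 + 17 + 13 + 9 + 20 + 20 + 17 + 16 + 18 + 17 + 17 + 24 + 21 + 24 + 15 + 14 + 19 + 11 + 18 + 15 + 17) / 21 = 359 / 21 = 17.0952
LCL = c̄ − 3√c̄ = 17.0952 − 3 × 4.1346 = 4.6913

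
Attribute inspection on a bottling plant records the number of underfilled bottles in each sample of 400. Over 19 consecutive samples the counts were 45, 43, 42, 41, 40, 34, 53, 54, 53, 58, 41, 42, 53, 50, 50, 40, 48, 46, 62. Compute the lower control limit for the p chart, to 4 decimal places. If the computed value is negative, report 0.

0.0694

p̄ = Σdᵢ / (k·n) = 895 / (19 × 400) = 0.11776
LCL = p̄ − 3·√(p̄(1−p̄)/n) = 0.11776 − 3 × 0.01612 = 0.06941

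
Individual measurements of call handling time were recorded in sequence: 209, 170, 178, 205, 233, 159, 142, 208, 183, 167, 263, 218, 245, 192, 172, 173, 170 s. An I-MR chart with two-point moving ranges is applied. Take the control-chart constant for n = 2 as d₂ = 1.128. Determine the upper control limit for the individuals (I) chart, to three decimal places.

283.945

X̄ = (209 + 170 + 178 + 205 + 233 + 159 + 142 + 208 + 183 + 167 + 263 + 218 + 245 + 192 + 172 + 173 + 170) / 17 = 193.3529
Moving ranges: 39, 8, 27, 28, 74, 17, 66, 25, 16, 96, 45, 27, 53, 20, 1, 3; M̄R̄ = 545.0000 / 16 = 34.0625
UCL = X̄ + 3·M̄R̄/d₂ = 193.3529 + 3 × 34.0625 / 1.128 = 283.9447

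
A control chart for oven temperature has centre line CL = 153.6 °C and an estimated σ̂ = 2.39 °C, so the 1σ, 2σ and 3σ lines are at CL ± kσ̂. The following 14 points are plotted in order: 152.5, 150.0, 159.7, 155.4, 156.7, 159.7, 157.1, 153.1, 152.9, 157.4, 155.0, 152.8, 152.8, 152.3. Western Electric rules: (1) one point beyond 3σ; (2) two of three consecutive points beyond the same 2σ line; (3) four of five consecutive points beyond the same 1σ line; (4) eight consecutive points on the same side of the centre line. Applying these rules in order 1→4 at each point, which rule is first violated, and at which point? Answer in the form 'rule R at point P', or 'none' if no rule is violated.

rule 3 at point 7

Zone of each point (C = within 1σ̂, B = 1σ̂–2σ̂, A = 2σ̂–3σ̂, * = beyond 3σ̂; sign = side of CL): 1:-C, 2:-B, 3:+A, 4:+C, 5:+B, 6:+A, 7:+B, 8:-C, 9:-C, 10:+B, 11:+C, 12:-C, 13:-C, 14:-C
Rule 3 (four of five consecutive points beyond the same 1σ limit) is satisfied at point 7.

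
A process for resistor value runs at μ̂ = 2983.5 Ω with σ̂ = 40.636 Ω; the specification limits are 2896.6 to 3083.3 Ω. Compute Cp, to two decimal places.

0.77

Cp = (USL − LSL) / (6σ̂) = (3083.3 − 2896.6) / (6 × 40.636) = 186.7000 / 243.8160 = 0.7657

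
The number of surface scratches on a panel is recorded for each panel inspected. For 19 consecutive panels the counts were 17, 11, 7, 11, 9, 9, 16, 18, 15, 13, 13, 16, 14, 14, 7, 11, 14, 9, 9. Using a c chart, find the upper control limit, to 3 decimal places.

22.769

c̄ = (17 + 11 + 7 + 11 + 9 + 9 + 16 + 18 + 15 + 13 + 13 + 16 + 14 + 14 + 7 + 11 + 14 + 9 + 9) / 19 = 233 / 19 = 12.2632
UCL = c̄ + 3√c̄ = 12.2632 + 3 × √12.2632 = 12.2632 + 3 × 3.5019 = 22.7688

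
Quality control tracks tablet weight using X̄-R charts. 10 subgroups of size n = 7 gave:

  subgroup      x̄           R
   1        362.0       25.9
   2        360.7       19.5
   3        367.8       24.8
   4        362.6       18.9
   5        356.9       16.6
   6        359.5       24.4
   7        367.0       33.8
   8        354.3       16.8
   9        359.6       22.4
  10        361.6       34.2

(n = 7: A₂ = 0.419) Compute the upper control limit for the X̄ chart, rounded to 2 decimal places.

371.14

X̄̄ = (362.0 + 360.7 + 367.8 + 362.6 + 356.9 + 359.5 + 367.0 + 354.3 + 359.6 + 361.6) / 10 = 3612.0000 / 10 = 361.2000
R̄ = (25.9 + 19.5 + 24.8 + 18.9 + 16.6 + 24.4 + 33.8 + 16.8 + 22.4 + 34.2) / 10 = 237.3000 / 10 = 23.7300
UCL = X̄̄ + A₂·R̄ = 361.2000 + 0.419 × 23.7300 = 371.1429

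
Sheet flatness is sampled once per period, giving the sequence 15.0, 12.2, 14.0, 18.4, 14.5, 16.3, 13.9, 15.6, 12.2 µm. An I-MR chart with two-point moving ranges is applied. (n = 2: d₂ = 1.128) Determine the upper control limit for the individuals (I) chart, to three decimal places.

22.058

X̄ = (15.0 + 12.2 + 14.0 + 18.4 + 14.5 + 16.3 + 13.9 + 15.6 + 12.2) / 9 = 14.6778
Moving ranges: 2.8, 1.8, 4.4, 3.9, 1.8, 2.4, 1.7, 3.4; M̄R̄ = 22.2000 / 8 = 2.7750
UCL = X̄ + 3·M̄R̄/d₂ = 14.6778 + 3 × 2.7750 / 1.128 = 22.0581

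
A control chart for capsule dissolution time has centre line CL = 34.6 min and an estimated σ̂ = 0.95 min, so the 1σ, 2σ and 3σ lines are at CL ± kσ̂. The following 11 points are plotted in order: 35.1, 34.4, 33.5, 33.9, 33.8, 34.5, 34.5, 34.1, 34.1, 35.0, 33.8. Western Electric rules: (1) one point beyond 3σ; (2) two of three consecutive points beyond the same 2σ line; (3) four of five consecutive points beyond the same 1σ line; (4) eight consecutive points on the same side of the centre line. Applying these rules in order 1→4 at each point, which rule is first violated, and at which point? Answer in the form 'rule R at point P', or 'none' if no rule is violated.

Zone of each point (C = within 1σ̂, B = 1σ̂–2σ̂, A = 2σ̂–3σ̂, * = beyond 3σ̂; sign = side of CL): 1:+C, 2:-C, 3:-B, 4:-C, 5:-C, 6:-C, 7:-C, 8:-C, 9:-C, 10:+C, 11:-C
Rule 4 (eight consecutive points on the same side of the centre line) is satisfied at point 9.

rule 4 at point 9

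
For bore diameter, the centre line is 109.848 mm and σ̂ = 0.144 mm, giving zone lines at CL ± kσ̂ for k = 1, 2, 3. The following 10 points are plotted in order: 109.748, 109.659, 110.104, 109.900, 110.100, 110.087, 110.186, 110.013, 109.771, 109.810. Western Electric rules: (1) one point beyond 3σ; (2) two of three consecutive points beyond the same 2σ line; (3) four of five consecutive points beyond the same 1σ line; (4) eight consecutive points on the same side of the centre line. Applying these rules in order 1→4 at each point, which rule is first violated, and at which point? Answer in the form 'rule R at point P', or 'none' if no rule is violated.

Zone of each point (C = within 1σ̂, B = 1σ̂–2σ̂, A = 2σ̂–3σ̂, * = beyond 3σ̂; sign = side of CL): 1:-C, 2:-B, 3:+B, 4:+C, 5:+B, 6:+B, 7:+A, 8:+B, 9:-C, 10:-C
Rule 3 (four of five consecutive points beyond the same 1σ limit) is satisfied at point 7.

rule 3 at point 7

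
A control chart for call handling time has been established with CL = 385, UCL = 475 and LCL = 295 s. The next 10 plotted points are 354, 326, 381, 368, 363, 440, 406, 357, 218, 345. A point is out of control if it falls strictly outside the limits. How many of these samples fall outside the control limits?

Compare each point to [295, 475]: sample 9 = 218 < LCL.

1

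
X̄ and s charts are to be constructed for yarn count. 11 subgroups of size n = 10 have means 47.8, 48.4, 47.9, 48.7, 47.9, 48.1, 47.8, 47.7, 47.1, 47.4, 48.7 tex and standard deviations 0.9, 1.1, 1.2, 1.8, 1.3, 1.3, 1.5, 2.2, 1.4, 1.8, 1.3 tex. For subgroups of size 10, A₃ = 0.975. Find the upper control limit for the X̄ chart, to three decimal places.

X̄̄ = (47.8 + 48.4 + 47.9 + 48.7 + 47.9 + 48.1 + 47.8 + 47.7 + 47.1 + 47.4 + 48.7) / 11 = 47.9545
s̄ = (0.9 + 1.1 + 1.2 + 1.8 + 1.3 + 1.3 + 1.5 + 2.2 + 1.4 + 1.8 + 1.3) / 11 = 1.4364
UCL = X̄̄ + A₃·s̄ = 47.9545 + 0.975 × 1.4364 = 49.3550

49.355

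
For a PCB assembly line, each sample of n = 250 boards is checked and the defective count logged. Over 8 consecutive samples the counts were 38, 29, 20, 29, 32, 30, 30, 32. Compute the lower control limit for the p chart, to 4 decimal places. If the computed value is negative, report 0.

p̄ = Σdᵢ / (k·n) = 240 / (8 × 250) = 0.12000
LCL = p̄ − 3·√(p̄(1−p̄)/n) = 0.12000 − 3 × 0.02055 = 0.05834

0.0583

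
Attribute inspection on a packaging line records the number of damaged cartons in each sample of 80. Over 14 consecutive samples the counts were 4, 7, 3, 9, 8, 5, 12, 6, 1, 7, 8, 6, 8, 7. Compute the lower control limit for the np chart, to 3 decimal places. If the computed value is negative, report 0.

0.000

p̄ = Σdᵢ / (k·n) = 91 / (14 × 80) = 0.08125
LCL = np̄ − 3·√(np̄(1−p̄)) = 6.5000 − 3 × 2.4437 = -0.8312 → 0 (negative, so LCL = 0)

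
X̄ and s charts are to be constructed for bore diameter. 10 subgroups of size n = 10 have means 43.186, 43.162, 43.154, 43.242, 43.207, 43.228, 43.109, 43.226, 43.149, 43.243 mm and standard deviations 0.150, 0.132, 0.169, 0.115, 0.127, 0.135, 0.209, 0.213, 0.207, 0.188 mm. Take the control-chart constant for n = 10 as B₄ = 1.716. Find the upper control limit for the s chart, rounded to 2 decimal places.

0.28

s̄ = (0.150 + 0.132 + 0.169 + 0.115 + 0.127 + 0.135 + 0.209 + 0.213 + 0.207 + 0.188) / 10 = 0.1645
UCL_s = B₄·s̄ = 1.716 × 0.1645 = 0.2823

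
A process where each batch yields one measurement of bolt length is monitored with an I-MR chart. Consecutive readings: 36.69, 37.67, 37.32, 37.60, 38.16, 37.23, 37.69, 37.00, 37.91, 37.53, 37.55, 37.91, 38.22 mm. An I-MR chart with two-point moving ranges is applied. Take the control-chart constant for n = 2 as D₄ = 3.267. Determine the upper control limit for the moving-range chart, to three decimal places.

Moving ranges: 0.98, 0.35, 0.28, 0.56, 0.93, 0.46, 0.69, 0.91, 0.38, 0.02, 0.36, 0.31; M̄R̄ = 6.2300 / 12 = 0.5192
UCL_MR = D₄·M̄R̄ = 3.267 × 0.5192 = 1.6961

1.696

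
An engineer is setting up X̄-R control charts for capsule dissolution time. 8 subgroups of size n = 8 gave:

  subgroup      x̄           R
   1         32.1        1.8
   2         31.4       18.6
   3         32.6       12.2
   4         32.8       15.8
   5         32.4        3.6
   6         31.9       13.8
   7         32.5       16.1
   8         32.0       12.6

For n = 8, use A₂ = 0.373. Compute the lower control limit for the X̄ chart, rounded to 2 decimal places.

27.81

X̄̄ = (32.1 + 31.4 + 32.6 + 32.8 + 32.4 + 31.9 + 32.5 + 32.0) / 8 = 257.7000 / 8 = 32.2125
R̄ = (1.8 + 18.6 + 12.2 + 15.8 + 3.6 + 13.8 + 16.1 + 12.6) / 8 = 94.5000 / 8 = 11.8125
LCL = X̄̄ − A₂·R̄ = 32.2125 − 0.373 × 11.8125 = 27.8064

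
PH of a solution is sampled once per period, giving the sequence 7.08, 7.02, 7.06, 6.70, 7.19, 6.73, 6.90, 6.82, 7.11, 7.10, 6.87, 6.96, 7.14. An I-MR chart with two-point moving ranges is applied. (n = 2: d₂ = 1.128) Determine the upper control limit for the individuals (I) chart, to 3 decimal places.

X̄ = (7.08 + 7.02 + 7.06 + 6.70 + 7.19 + 6.73 + 6.90 + 6.82 + 7.11 + 7.10 + 6.87 + 6.96 + 7.14) / 13 = 6.9754
Moving ranges: 0.06, 0.04, 0.36, 0.49, 0.46, 0.17, 0.08, 0.29, 0.01, 0.23, 0.09, 0.18; M̄R̄ = 2.4600 / 12 = 0.2050
UCL = X̄ + 3·M̄R̄/d₂ = 6.9754 + 3 × 0.2050 / 1.128 = 7.5206

7.521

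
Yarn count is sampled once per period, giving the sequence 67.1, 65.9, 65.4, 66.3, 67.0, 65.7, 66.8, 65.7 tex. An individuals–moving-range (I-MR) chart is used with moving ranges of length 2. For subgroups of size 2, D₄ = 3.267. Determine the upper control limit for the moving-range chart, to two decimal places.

3.17

Moving ranges: 1.2, 0.5, 0.9, 0.7, 1.3, 1.1, 1.1; M̄R̄ = 6.8000 / 7 = 0.9714
UCL_MR = D₄·M̄R̄ = 3.267 × 0.9714 = 3.1737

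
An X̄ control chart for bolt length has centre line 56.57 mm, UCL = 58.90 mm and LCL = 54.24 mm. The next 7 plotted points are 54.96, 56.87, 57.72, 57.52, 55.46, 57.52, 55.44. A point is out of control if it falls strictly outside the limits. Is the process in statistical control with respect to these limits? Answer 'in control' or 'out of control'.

in control

All 7 points lie within [54.24, 58.90].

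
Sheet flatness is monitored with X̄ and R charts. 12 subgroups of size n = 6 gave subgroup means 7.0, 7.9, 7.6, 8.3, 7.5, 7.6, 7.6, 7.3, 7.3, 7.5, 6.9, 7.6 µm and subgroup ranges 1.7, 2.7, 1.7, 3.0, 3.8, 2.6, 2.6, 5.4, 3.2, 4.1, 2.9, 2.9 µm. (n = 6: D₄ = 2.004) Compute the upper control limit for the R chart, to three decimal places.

R̄ = (1.7 + 2.7 + 1.7 + 3.0 + 3.8 + 2.6 + 2.6 + 5.4 + 3.2 + 4.1 + 2.9 + 2.9) / 12 = 36.6000 / 12 = 3.0500
UCL_R = D₄·R̄ = 2.004 × 3.0500 = 6.1122

6.112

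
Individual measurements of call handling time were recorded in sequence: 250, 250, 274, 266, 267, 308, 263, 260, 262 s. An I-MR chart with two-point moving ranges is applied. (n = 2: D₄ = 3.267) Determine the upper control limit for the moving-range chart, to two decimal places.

50.64

Moving ranges: 0, 24, 8, 1, 41, 45, 3, 2; M̄R̄ = 124.0000 / 8 = 15.5000
UCL_MR = D₄·M̄R̄ = 3.267 × 15.5000 = 50.6385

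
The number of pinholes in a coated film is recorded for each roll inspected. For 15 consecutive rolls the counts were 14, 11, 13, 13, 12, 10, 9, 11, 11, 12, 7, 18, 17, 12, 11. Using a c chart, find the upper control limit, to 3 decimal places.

22.488

c̄ = (14 + 11 + 13 + 13 + 12 + 10 + 9 + 11 + 11 + 12 + 7 + 18 + 17 + 12 + 11) / 15 = 181 / 15 = 12.0667
UCL = c̄ + 3√c̄ = 12.0667 + 3 × √12.0667 = 12.0667 + 3 × 3.4737 = 22.4878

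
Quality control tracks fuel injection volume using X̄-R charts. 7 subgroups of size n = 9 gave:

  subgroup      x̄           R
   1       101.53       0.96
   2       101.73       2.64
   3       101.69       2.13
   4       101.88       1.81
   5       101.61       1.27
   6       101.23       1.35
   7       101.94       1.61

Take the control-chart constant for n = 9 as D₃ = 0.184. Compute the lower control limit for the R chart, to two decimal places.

0.31

R̄ = (0.96 + 2.64 + 2.13 + 1.81 + 1.27 + 1.35 + 1.61) / 7 = 11.7700 / 7 = 1.6814
LCL_R = D₃·R̄ = 0.184 × 1.6814 = 0.3094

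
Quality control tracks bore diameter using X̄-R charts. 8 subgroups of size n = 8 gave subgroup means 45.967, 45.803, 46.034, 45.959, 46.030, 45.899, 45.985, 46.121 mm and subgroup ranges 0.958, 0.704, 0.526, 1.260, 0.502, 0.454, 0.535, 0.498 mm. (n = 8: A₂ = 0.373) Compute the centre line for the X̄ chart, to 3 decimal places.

X̄̄ = (45.967 + 45.803 + 46.034 + 45.959 + 46.030 + 45.899 + 45.985 + 46.121) / 8 = 367.7980 / 8 = 45.9748
CL = X̄̄ = 45.9748

45.975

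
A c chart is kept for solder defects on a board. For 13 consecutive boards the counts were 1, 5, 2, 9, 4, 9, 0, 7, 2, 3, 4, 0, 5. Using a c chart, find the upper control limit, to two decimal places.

9.87

c̄ = (1 + 5 + 2 + 9 + 4 + 9 + 0 + 7 + 2 + 3 + 4 + 0 + 5) / 13 = 51 / 13 = 3.9231
UCL = c̄ + 3√c̄ = 3.9231 + 3 × √3.9231 = 3.9231 + 3 × 1.9807 = 9.8651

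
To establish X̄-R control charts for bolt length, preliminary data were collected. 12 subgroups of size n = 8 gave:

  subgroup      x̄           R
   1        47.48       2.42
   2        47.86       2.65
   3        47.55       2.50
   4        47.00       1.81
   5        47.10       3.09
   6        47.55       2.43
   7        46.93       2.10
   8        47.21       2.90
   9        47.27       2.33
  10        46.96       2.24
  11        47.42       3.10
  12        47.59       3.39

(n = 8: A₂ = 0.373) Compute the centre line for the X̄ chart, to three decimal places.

X̄̄ = (47.48 + 47.86 + 47.55 + 47.00 + 47.10 + 47.55 + 46.93 + 47.21 + 47.27 + 46.96 + 47.42 + 47.59) / 12 = 567.9200 / 12 = 47.3267
CL = X̄̄ = 47.3267

47.327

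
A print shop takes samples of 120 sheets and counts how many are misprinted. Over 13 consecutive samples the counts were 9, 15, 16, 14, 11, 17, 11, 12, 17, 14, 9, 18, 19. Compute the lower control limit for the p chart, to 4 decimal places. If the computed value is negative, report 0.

p̄ = Σdᵢ / (k·n) = 182 / (13 × 120) = 0.11667
LCL = p̄ − 3·√(p̄(1−p̄)/n) = 0.11667 − 3 × 0.02931 = 0.02875

0.0288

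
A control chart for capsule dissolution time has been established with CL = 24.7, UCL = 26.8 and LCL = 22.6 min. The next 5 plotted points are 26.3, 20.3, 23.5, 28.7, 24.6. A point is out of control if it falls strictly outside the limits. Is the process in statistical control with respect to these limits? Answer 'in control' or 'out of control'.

out of control

Compare each point to [22.6, 26.8]: sample 2 = 20.3 < LCL; sample 4 = 28.7 > UCL.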